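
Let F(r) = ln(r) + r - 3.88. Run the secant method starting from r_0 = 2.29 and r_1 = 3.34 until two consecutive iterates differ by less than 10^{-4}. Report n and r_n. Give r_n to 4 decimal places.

n = 5, r_n = 2.8372

F(2.29) = -0.761448, F(3.34) = 0.665971
r_2 = 3.340000 − 0.665971·(1.050000)/(1.427419) = 2.850116;  |Δ| = 0.489884
F(2.850116) = 0.017476
r_3 = 2.850116 − 0.017476·(-0.489884)/(-0.648495) = 2.836915;  |Δ| = 0.013202
F(2.836915) = -0.000368
r_4 = 2.836915 − (-0.000368)·(-0.013202)/(-0.017844) = 2.837187;  |Δ| = 0.000273
F(2.837187) = 0.000000
r_5 = 2.837187 − 0.000000·(0.000273)/(0.000369) = 2.837187;  |Δ| = 0.000000
|r_5 − r_4| = 0.000000 < 10^{-4}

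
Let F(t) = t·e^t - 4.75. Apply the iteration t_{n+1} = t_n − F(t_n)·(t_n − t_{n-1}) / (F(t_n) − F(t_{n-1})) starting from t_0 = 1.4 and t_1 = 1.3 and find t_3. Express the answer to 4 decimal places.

F(1.4) = 0.927280, F(1.3) = 0.020086
t_2 = 1.300000 − 0.020086·(1.300000 − 1.400000) / (0.020086 − 0.927280) = 1.300000 − (-0.002009)/(-0.907194) = 1.297786
F(1.297786) = 0.001430
t_3 = 1.297786 − 0.001430·(1.297786 − 1.300000) / (0.001430 − 0.020086) = 1.297786 − (-0.000003)/(-0.018656) = 1.297616

1.2976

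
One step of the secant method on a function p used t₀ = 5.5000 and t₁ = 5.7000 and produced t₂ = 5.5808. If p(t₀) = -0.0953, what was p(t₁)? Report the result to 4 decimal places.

The secant line through (5.5000, -0.0953) and (5.7000, p(t₁)) crosses zero at t₂ = 5.5808.
So (5.5000, -0.0953), (5.7000, p(t₁)), (5.5808, 0) are collinear:
p(t₁) = -0.0953 · (5.7000 − 5.5808) / (5.5000 − 5.5808) = -0.0953 · (0.119200)/(-0.080800) = 0.140591

0.1406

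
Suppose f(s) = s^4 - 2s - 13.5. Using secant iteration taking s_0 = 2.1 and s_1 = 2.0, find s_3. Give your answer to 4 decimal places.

f(2.1) = 1.748100, f(2.0) = -1.500000
s_2 = 2.000000 − (-1.500000)·(2.000000 − 2.100000) / (-1.500000 − 1.748100) = 2.000000 − (0.150000)/(-3.248100) = 2.046181
f(2.046181) = -0.062598
s_3 = 2.046181 − (-0.062598)·(2.046181 − 2.000000) / (-0.062598 − (-1.500000)) = 2.046181 − (-0.002891)/(1.437402) = 2.048192

2.0482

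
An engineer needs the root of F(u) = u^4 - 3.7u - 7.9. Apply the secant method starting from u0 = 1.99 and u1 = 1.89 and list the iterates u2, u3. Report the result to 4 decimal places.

F(1.99) = 0.419392, F(1.89) = -2.133102
u2 = 1.890000 − (-2.133102)·(1.890000 − 1.990000) / (-2.133102 − 0.419392) = 1.890000 − (0.213310)/(-2.552494) = 1.973569
F(1.973569) = -0.031369
u3 = 1.973569 − (-0.031369)·(1.973569 − 1.890000) / (-0.031369 − (-2.133102)) = 1.973569 − (-0.002622)/(2.101732) = 1.974817

1.9736, 1.9748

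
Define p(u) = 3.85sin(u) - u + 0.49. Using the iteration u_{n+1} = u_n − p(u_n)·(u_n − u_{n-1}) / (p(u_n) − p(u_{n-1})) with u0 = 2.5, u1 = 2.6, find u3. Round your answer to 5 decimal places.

p(2.5) = 0.2941178, p(2.6) = -0.1253197
u2 = 2.6000000 − (-0.1253197)·(2.6000000 − 2.5000000) / (-0.1253197 − 0.2941178) = 2.6000000 − (-0.0125320)/(-0.4194375) = 2.5701220
p(2.5701220) = 0.0022262
u3 = 2.5701220 − 0.0022262·(2.5701220 − 2.6000000) / (0.0022262 − (-0.1253197)) = 2.5701220 − (-0.0000665)/(0.1275459) = 2.5706434

2.57064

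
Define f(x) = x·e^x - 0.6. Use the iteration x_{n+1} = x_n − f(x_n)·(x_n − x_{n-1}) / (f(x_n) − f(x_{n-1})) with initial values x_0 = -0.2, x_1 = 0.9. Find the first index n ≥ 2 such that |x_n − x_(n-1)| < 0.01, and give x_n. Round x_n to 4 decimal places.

n = 6, x_n = 0.4015

f(-0.2) = -0.763746, f(0.9) = 1.613643
x_2 = 0.900000 − 1.613643·(1.100000)/(2.377389) = 0.153380;  |Δ| = 0.746620
f(0.153380) = -0.421195
x_3 = 0.153380 − (-0.421195)·(-0.746620)/(-2.034838) = 0.307924;  |Δ| = 0.154544
f(0.307924) = -0.181039
x_4 = 0.307924 − (-0.181039)·(0.154544)/(0.240156) = 0.424426;  |Δ| = 0.116502
f(0.424426) = 0.048825
x_5 = 0.424426 − 0.048825·(0.116502)/(0.229865) = 0.399680;  |Δ| = 0.024746
f(0.399680) = -0.003938
x_6 = 0.399680 − (-0.003938)·(-0.024746)/(-0.052764) = 0.401527;  |Δ| = 0.001847
|x_6 − x_5| = 0.001847 < 0.01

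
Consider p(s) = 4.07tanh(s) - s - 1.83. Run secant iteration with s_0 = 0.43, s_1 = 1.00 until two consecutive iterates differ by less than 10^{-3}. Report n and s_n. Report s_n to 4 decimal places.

p(0.43) = -0.610342, p(1.00) = 0.269688
s_2 = 1.000000 − 0.269688·(0.570000)/(0.880030) = 0.825322;  |Δ| = 0.174678
p(0.825322) = 0.103959
s_3 = 0.825322 − 0.103959·(-0.174678)/(-0.165729) = 0.715749;  |Δ| = 0.109573
p(0.715749) = -0.045673
s_4 = 0.715749 − (-0.045673)·(-0.109573)/(-0.149632) = 0.749195;  |Δ| = 0.033446
p(0.749195) = 0.003905
s_5 = 0.749195 − 0.003905·(0.033446)/(0.049578) = 0.746560;  |Δ| = 0.002634
p(0.746560) = 0.000126
s_6 = 0.746560 − 0.000126·(-0.002634)/(-0.003779) = 0.746473;  |Δ| = 0.000088
|s_6 − s_5| = 0.000088 < 10^{-3}

n = 6, s_n = 0.7465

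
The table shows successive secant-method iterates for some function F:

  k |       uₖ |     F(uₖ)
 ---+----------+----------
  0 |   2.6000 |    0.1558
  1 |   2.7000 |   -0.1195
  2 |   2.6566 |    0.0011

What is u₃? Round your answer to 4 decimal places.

2.6570

u₃ = 2.6566 − 0.0011·(2.6566 − 2.7000) / (0.0011 − (-0.1195))
   = 2.6566 − (-0.000048)/(0.120600) = 2.656996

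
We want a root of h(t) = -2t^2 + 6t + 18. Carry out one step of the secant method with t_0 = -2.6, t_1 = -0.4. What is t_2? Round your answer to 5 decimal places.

h(-2.6) = -11.1200000, h(-0.4) = 15.2800000
t_2 = -0.4000000 − 15.2800000·(-0.4000000 − (-2.6000000)) / (15.2800000 − (-11.1200000)) = -0.4000000 − (33.6160000)/(26.4000000) = -1.6733333

-1.67333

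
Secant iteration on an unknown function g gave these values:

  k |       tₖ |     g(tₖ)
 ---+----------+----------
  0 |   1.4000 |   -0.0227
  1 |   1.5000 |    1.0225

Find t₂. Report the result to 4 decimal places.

t₂ = 1.5000 − 1.0225·(1.5000 − 1.4000) / (1.0225 − (-0.0227))
   = 1.5000 − (0.102250)/(1.045200) = 1.402172

1.4022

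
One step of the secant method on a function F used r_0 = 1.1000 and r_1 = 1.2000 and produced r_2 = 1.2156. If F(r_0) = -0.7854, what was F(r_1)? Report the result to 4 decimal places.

-0.1060

The secant line through (1.1000, -0.7854) and (1.2000, F(r_1)) crosses zero at r_2 = 1.2156.
So (1.1000, -0.7854), (1.2000, F(r_1)), (1.2156, 0) are collinear:
F(r_1) = -0.7854 · (1.2000 − 1.2156) / (1.1000 − 1.2156) = -0.7854 · (-0.015600)/(-0.115600) = -0.105988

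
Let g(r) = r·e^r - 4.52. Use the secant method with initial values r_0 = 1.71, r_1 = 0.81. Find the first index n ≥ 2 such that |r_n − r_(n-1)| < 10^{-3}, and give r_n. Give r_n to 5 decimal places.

g(1.71) = 4.9345241, g(0.81) = -2.6991945
r_2 = 0.8100000 − (-2.6991945)·(-0.9000000)/(-7.6337187) = 1.1282296;  |Δ| = 0.3182296
g(1.1282296) = -1.0335667
r_3 = 1.1282296 − (-1.0335667)·(0.3182296)/(1.6656278) = 1.3256996;  |Δ| = 0.1974700
g(1.3256996) = 0.4710177
r_4 = 1.3256996 − 0.4710177·(0.1974700)/(1.5045844) = 1.2638806;  |Δ| = 0.0618190
g(1.2638806) = -0.0469639
r_5 = 1.2638806 − (-0.0469639)·(-0.0618190)/(-0.5179816) = 1.2694855;  |Δ| = 0.0056049
g(1.2694855) = -0.0018742
r_6 = 1.2694855 − (-0.0018742)·(0.0056049)/(0.0450896) = 1.2697185;  |Δ| = 0.0002330
|r_6 − r_5| = 0.0002330 < 10^{-3}

n = 6, r_n = 1.26972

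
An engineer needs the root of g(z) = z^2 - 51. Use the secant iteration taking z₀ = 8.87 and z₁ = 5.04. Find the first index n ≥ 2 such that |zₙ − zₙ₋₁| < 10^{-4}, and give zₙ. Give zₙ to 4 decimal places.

n = 6, zₙ = 7.1414

g(8.87) = 27.676900, g(5.04) = -25.598400
z₂ = 5.040000 − (-25.598400)·(-3.830000)/(-53.275300) = 6.880288;  |Δ| = 1.840288
g(6.880288) = -3.661643
z₃ = 6.880288 − (-3.661643)·(1.840288)/(21.936757) = 7.187465;  |Δ| = 0.307177
g(7.187465) = 0.659653
z₄ = 7.187465 − 0.659653·(0.307177)/(4.321296) = 7.140574;  |Δ| = 0.046891
g(7.140574) = -0.012205
z₅ = 7.140574 − (-0.012205)·(-0.046891)/(-0.671858) = 7.141426;  |Δ| = 0.000852
g(7.141426) = -0.000039
z₆ = 7.141426 − (-0.000039)·(0.000852)/(0.012166) = 7.141428;  |Δ| = 0.000003
|z₆ − z₅| = 0.000003 < 10^{-4}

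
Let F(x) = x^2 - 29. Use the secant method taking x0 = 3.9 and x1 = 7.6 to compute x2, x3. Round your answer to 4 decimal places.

5.0991, 5.3353

F(3.9) = -13.790000, F(7.6) = 28.760000
x2 = 7.600000 − 28.760000·(7.600000 − 3.900000) / (28.760000 − (-13.790000)) = 7.600000 − (106.412000)/(42.550000) = 5.099130
F(5.099130) = -2.998869
x3 = 5.099130 − (-2.998869)·(5.099130 − 7.600000) / (-2.998869 − 28.760000) = 5.099130 − (7.499780)/(-31.758869) = 5.335278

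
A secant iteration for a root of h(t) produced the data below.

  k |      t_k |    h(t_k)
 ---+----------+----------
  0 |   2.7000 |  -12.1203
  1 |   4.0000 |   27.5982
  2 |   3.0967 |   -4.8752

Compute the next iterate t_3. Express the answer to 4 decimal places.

3.2323

t_3 = 3.0967 − (-4.8752)·(3.0967 − 4.0000) / (-4.8752 − 27.5982)
   = 3.0967 − (4.403768)/(-32.473400) = 3.232312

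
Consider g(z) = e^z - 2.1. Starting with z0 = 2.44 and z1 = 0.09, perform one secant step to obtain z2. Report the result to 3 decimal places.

0.318

g(2.44) = 9.37304, g(0.09) = -1.00583
z2 = 0.09000 − (-1.00583)·(0.09000 − 2.44000) / (-1.00583 − 9.37304) = 0.09000 − (2.36369)/(-10.37887) = 0.31774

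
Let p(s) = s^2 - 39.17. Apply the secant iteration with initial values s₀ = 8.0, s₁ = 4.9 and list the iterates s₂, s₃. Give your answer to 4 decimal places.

p(8.0) = 24.830000, p(4.9) = -15.160000
s₂ = 4.900000 − (-15.160000)·(4.900000 − 8.000000) / (-15.160000 − 24.830000) = 4.900000 − (46.996000)/(-39.990000) = 6.075194
p(6.075194) = -2.262020
s₃ = 6.075194 − (-2.262020)·(6.075194 − 4.900000) / (-2.262020 − (-15.160000)) = 6.075194 − (-2.658312)/(12.897980) = 6.281297

6.0752, 6.2813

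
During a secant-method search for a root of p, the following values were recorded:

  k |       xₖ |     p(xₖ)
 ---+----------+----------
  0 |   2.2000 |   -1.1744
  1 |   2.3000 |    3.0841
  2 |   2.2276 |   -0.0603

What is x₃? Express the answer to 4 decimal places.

2.2290

x₃ = 2.2276 − (-0.0603)·(2.2276 − 2.3000) / (-0.0603 − 3.0841)
   = 2.2276 − (0.004366)/(-3.144400) = 2.228988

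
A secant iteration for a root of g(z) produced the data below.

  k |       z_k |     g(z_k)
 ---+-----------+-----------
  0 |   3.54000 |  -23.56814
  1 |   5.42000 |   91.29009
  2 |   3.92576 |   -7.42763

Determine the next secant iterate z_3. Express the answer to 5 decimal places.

z_3 = 3.92576 − (-7.42763)·(3.92576 − 5.42000) / (-7.42763 − 91.29009)
   = 3.92576 − (11.0986619)/(-98.7177200) = 4.0381883

4.03819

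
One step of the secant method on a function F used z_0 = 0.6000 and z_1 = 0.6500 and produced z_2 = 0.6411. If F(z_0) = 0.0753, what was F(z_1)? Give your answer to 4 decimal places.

-0.0163

The secant line through (0.6000, 0.0753) and (0.6500, F(z_1)) crosses zero at z_2 = 0.6411.
So (0.6000, 0.0753), (0.6500, F(z_1)), (0.6411, 0) are collinear:
F(z_1) = 0.0753 · (0.6500 − 0.6411) / (0.6000 − 0.6411) = 0.0753 · (0.008900)/(-0.041100) = -0.016306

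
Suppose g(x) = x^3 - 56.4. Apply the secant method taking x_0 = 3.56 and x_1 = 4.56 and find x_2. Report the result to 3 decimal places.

g(3.56) = -11.28198, g(4.56) = 38.41882
x_2 = 4.56000 − 38.41882·(4.56000 − 3.56000) / (38.41882 − (-11.28198)) = 4.56000 − (38.41882)/(49.70080) = 3.78700

3.787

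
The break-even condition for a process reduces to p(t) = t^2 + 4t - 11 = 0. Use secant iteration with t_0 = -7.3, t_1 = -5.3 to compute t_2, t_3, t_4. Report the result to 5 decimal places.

p(-7.3) = 13.0900000, p(-5.3) = -4.1100000
t_2 = -5.3000000 − (-4.1100000)·(-5.3000000 − (-7.3000000)) / (-4.1100000 − 13.0900000) = -5.3000000 − (-8.2200000)/(-17.2000000) = -5.7779070
p(-5.7779070) = -0.7274189
t_3 = -5.7779070 − (-0.7274189)·(-5.7779070 − (-5.3000000)) / (-0.7274189 − (-4.1100000)) = -5.7779070 − (0.3476386)/(3.3825811) = -5.8806801
p(-5.8806801) = 0.0596783
t_4 = -5.8806801 − 0.0596783·(-5.8806801 − (-5.7779070)) / (0.0596783 − (-0.7274189)) = -5.8806801 − (-0.0061333)/(0.7870972) = -5.8728878

-5.77791, -5.88068, -5.87289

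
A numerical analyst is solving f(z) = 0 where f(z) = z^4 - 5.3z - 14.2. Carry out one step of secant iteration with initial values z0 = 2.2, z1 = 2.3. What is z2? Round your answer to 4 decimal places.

2.2604

f(2.2) = -2.434400, f(2.3) = 1.594100
z2 = 2.300000 − 1.594100·(2.300000 − 2.200000) / (1.594100 − (-2.434400)) = 2.300000 − (0.159410)/(4.028500) = 2.260429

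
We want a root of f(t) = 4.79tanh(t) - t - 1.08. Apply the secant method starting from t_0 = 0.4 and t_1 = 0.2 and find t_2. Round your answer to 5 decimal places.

f(0.4) = 0.3399555, f(0.2) = -0.3345722
t_2 = 0.2000000 − (-0.3345722)·(0.2000000 − 0.4000000) / (-0.3345722 − 0.3399555) = 0.2000000 − (0.0669144)/(-0.6745277) = 0.2992019

0.29920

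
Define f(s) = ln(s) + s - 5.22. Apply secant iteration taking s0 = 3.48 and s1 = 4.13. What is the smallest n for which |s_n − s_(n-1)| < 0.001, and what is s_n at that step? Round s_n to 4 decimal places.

f(3.48) = -0.492968, f(4.13) = 0.328277
s2 = 4.130000 − 0.328277·(0.650000)/(0.821245) = 3.870175;  |Δ| = 0.259825
f(3.870175) = 0.003474
s3 = 3.870175 − 0.003474·(-0.259825)/(-0.324803) = 3.867395;  |Δ| = 0.002779
f(3.867395) = -0.000023
s4 = 3.867395 − (-0.000023)·(-0.002779)/(-0.003498) = 3.867414;  |Δ| = 0.000019
|s4 − s3| = 0.000019 < 0.001

n = 4, s_n = 3.8674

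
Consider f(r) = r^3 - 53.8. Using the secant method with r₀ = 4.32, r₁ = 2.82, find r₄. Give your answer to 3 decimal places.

3.773

f(4.32) = 26.82157, f(2.82) = -31.37423
r₂ = 2.82000 − (-31.37423)·(2.82000 − 4.32000) / (-31.37423 − 26.82157) = 2.82000 − (47.06135)/(-58.19580) = 3.62867
f(3.62867) = -6.02031
r₃ = 3.62867 − (-6.02031)·(3.62867 − 2.82000) / (-6.02031 − (-31.37423)) = 3.62867 − (-4.86846)/(25.35392) = 3.82069
f(3.82069) = 1.97329
r₄ = 3.82069 − 1.97329·(3.82069 − 3.62867) / (1.97329 − (-6.02031)) = 3.82069 − (0.37891)/(7.99360) = 3.77329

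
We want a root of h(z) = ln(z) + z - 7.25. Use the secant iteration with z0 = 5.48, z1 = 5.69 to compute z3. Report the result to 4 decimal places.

h(5.48) = -0.068895, h(5.69) = 0.178710
z2 = 5.690000 − 0.178710·(5.690000 − 5.480000) / (0.178710 − (-0.068895)) = 5.690000 − (0.037529)/(0.247605) = 5.538431
h(5.538431) = 0.000143
z3 = 5.538431 − 0.000143·(5.538431 − 5.690000) / (0.000143 − 0.178710) = 5.538431 − (-0.000022)/(-0.178567) = 5.538310

5.5383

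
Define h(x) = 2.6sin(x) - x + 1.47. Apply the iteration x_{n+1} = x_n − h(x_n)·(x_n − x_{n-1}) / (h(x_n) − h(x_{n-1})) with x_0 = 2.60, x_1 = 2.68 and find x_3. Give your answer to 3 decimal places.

h(2.60) = 0.21030, h(2.68) = -0.05203
x_2 = 2.68000 − (-0.05203)·(2.68000 − 2.60000) / (-0.05203 − 0.21030) = 2.68000 − (-0.00416)/(-0.26233) = 2.66413
h(2.66413) = 0.00063
x_3 = 2.66413 − 0.00063·(2.66413 − 2.68000) / (0.00063 − (-0.05203)) = 2.66413 − (-0.00001)/(0.05265) = 2.66432

2.664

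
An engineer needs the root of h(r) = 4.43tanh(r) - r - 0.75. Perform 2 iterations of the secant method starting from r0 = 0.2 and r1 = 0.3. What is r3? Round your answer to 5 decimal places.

0.22335

h(0.2) = -0.0756273, h(0.3) = 0.2405149
r2 = 0.3000000 − 0.2405149·(0.3000000 − 0.2000000) / (0.2405149 − (-0.0756273)) = 0.3000000 − (0.0240515)/(0.3161422) = 0.2239219
h(0.2239219) = 0.0017986
r3 = 0.2239219 − 0.0017986·(0.2239219 − 0.3000000) / (0.0017986 − 0.2405149) = 0.2239219 − (-0.0001368)/(-0.2387163) = 0.2233487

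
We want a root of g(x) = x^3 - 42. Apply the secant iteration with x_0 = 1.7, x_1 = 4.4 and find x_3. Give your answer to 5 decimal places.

3.34715

g(1.7) = -37.0870000, g(4.4) = 43.1840000
x_2 = 4.4000000 − 43.1840000·(4.4000000 − 1.7000000) / (43.1840000 − (-37.0870000)) = 4.4000000 − (116.5968000)/(80.2710000) = 2.9474605
g(2.9474605) = -16.3938685
x_3 = 2.9474605 − (-16.3938685)·(2.9474605 − 4.4000000) / (-16.3938685 − 43.1840000) = 2.9474605 − (23.8127420)/(-59.5778685) = 3.3471515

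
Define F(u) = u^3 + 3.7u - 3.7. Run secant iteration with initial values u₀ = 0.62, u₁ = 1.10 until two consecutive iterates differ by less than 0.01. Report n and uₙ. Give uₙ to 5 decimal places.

n = 4, uₙ = 0.83991

F(0.62) = -1.1676720, F(1.10) = 1.7010000
u₂ = 1.1000000 − 1.7010000·(0.4800000)/(2.8686720) = 0.8153805;  |Δ| = 0.2846195
F(0.8153805) = -0.1409902
u₃ = 0.8153805 − (-0.1409902)·(-0.2846195)/(-1.8419902) = 0.8371659;  |Δ| = 0.0217854
F(0.8371659) = -0.0157610
u₄ = 0.8371659 − (-0.0157610)·(0.0217854)/(0.1252293) = 0.8399078;  |Δ| = 0.0027418
|u₄ − u₃| = 0.0027418 < 0.01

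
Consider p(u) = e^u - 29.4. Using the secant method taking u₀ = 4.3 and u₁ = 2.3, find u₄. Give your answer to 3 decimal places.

p(4.3) = 44.29979, p(2.3) = -19.42582
u₂ = 2.30000 − (-19.42582)·(2.30000 − 4.30000) / (-19.42582 − 44.29979) = 2.30000 − (38.85164)/(-63.72561) = 2.90967
p(2.90967) = -11.04925
u₃ = 2.90967 − (-11.04925)·(2.90967 − 2.30000) / (-11.04925 − (-19.42582)) = 2.90967 − (-6.73640)/(8.37657) = 3.71387
p(3.71387) = 11.61206
u₄ = 3.71387 − 11.61206·(3.71387 − 2.90967) / (11.61206 − (-11.04925)) = 3.71387 − (9.33837)/(22.66131) = 3.30178

3.302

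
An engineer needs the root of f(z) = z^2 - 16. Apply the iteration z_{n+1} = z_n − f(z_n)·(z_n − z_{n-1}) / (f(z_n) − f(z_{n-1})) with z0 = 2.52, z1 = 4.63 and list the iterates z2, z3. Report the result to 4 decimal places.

3.8696, 3.9903

f(2.52) = -9.649600, f(4.63) = 5.436900
z2 = 4.630000 − 5.436900·(4.630000 − 2.520000) / (5.436900 − (-9.649600)) = 4.630000 − (11.471859)/(15.086500) = 3.869594
f(3.869594) = -1.026239
z3 = 3.869594 − (-1.026239)·(3.869594 − 4.630000) / (-1.026239 − 5.436900) = 3.869594 − (0.780358)/(-6.463139) = 3.990334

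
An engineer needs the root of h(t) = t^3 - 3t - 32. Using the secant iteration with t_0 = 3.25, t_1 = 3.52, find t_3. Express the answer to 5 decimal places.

h(3.25) = -7.4218750, h(3.52) = 1.0542080
t_2 = 3.5200000 − 1.0542080·(3.5200000 − 3.2500000) / (1.0542080 − (-7.4218750)) = 3.5200000 − (0.2846362)/(8.4760830) = 3.4864189
h(3.4864189) = -0.0814278
t_3 = 3.4864189 − (-0.0814278)·(3.4864189 − 3.5200000) / (-0.0814278 − 1.0542080) = 3.4864189 − (0.0027344)/(-1.1356358) = 3.4888267

3.48883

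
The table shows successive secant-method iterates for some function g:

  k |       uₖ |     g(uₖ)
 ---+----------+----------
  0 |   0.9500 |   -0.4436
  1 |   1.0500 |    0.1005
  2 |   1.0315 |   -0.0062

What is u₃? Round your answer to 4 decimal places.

u₃ = 1.0315 − (-0.0062)·(1.0315 − 1.0500) / (-0.0062 − 0.1005)
   = 1.0315 − (0.000115)/(-0.106700) = 1.032575

1.0326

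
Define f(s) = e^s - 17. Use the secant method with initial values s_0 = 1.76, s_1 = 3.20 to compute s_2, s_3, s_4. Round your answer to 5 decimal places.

f(1.76) = -11.1875626, f(3.20) = 7.5325302
s_2 = 3.2000000 − 7.5325302·(3.2000000 − 1.7600000) / (7.5325302 − (-11.1875626)) = 3.2000000 − (10.8468435)/(18.7200928) = 2.6205775
f(2.6205775) = -3.2563421
s_3 = 2.6205775 − (-3.2563421)·(2.6205775 − 3.2000000) / (-3.2563421 − 7.5325302) = 2.6205775 − (1.8867980)/(-10.7888723) = 2.7954612
f(2.7954612) = -0.6298234
s_4 = 2.7954612 − (-0.6298234)·(2.7954612 − 2.6205775) / (-0.6298234 − (-3.2563421)) = 2.7954612 − (-0.1101459)/(2.6265187) = 2.8373972

2.62058, 2.79546, 2.83740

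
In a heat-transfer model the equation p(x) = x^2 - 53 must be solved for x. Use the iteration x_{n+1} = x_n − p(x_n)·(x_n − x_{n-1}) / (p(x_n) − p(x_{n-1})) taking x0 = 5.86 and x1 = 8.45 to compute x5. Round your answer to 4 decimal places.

p(5.86) = -18.660400, p(8.45) = 18.402500
x2 = 8.450000 − 18.402500·(8.450000 − 5.860000) / (18.402500 − (-18.660400)) = 8.450000 − (47.662475)/(37.062900) = 7.164011
p(7.164011) = -1.676944
x3 = 7.164011 − (-1.676944)·(7.164011 − 8.450000) / (-1.676944 − 18.402500) = 7.164011 − (2.156531)/(-20.079444) = 7.271411
p(7.271411) = -0.126580
x4 = 7.271411 − (-0.126580)·(7.271411 − 7.164011) / (-0.126580 − (-1.676944)) = 7.271411 − (-0.013595)/(1.550363) = 7.280180
p(7.280180) = 0.001019
x5 = 7.280180 − 0.001019·(7.280180 − 7.271411) / (0.001019 − (-0.126580)) = 7.280180 − (0.000009)/(0.127599) = 7.280110

7.2801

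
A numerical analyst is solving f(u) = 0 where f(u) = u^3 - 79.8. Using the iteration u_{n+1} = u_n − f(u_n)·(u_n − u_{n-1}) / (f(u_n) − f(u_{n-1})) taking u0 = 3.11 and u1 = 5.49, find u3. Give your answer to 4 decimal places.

4.2280

f(3.11) = -49.719769, f(5.49) = 85.669149
u2 = 5.490000 − 85.669149·(5.490000 − 3.110000) / (85.669149 − (-49.719769)) = 5.490000 − (203.892575)/(135.388918) = 3.984023
f(3.984023) = -16.563829
u3 = 3.984023 − (-16.563829)·(3.984023 − 5.490000) / (-16.563829 − 85.669149) = 3.984023 − (24.944743)/(-102.232978) = 4.228022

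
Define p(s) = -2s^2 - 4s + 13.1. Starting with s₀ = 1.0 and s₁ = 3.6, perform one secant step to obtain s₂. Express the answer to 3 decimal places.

1.538

p(1.0) = 7.10000, p(3.6) = -27.22000
s₂ = 3.60000 − (-27.22000)·(3.60000 − 1.00000) / (-27.22000 − 7.10000) = 3.60000 − (-70.77200)/(-34.32000) = 1.53788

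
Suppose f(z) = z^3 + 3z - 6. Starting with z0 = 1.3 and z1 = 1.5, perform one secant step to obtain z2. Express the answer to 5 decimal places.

1.28909

f(1.3) = 0.0970000, f(1.5) = 1.8750000
z2 = 1.5000000 − 1.8750000·(1.5000000 − 1.3000000) / (1.8750000 − 0.0970000) = 1.5000000 − (0.3750000)/(1.7780000) = 1.2890889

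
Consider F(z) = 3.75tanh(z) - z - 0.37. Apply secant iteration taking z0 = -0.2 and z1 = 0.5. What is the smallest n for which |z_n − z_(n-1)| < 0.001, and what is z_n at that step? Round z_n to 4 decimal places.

n = 5, z_n = 0.1357

F(-0.2) = -0.910157, F(0.5) = 0.862939
z2 = 0.500000 − 0.862939·(0.700000)/(1.773097) = 0.159321;  |Δ| = 0.340679
F(0.159321) = 0.063127
z3 = 0.159321 − 0.063127·(-0.340679)/(-0.799812) = 0.132432;  |Δ| = 0.026889
F(0.132432) = -0.008696
z4 = 0.132432 − (-0.008696)·(-0.026889)/(-0.071824) = 0.135687;  |Δ| = 0.003256
F(0.135687) = 0.000040
z5 = 0.135687 − 0.000040·(0.003256)/(0.008736) = 0.135672;  |Δ| = 0.000015
|z5 − z4| = 0.000015 < 0.001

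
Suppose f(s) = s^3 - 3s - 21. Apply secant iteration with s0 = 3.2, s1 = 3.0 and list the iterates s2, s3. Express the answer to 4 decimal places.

3.1161, 3.1197

f(3.2) = 2.168000, f(3.0) = -3.000000
s2 = 3.000000 − (-3.000000)·(3.000000 − 3.200000) / (-3.000000 − 2.168000) = 3.000000 − (0.600000)/(-5.168000) = 3.116099
f(3.116099) = -0.090746
s3 = 3.116099 − (-0.090746)·(3.116099 − 3.000000) / (-0.090746 − (-3.000000)) = 3.116099 − (-0.010536)/(2.909254) = 3.119720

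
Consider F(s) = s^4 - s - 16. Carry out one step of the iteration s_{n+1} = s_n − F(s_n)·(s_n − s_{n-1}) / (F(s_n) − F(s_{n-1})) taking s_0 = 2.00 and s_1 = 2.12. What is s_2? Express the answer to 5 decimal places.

2.05883

F(2.00) = -2.0000000, F(2.12) = 2.0796314
s_2 = 2.1200000 − 2.0796314·(2.1200000 − 2.0000000) / (2.0796314 − (-2.0000000)) = 2.1200000 − (0.2495558)/(4.0796314) = 2.0588288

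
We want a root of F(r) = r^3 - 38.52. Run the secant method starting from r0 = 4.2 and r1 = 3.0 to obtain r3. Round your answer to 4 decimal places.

3.3875

F(4.2) = 35.568000, F(3.0) = -11.520000
r2 = 3.000000 − (-11.520000)·(3.000000 − 4.200000) / (-11.520000 − 35.568000) = 3.000000 − (13.824000)/(-47.088000) = 3.293578
F(3.293578) = -2.792399
r3 = 3.293578 − (-2.792399)·(3.293578 − 3.000000) / (-2.792399 − (-11.520000)) = 3.293578 − (-0.819787)/(8.727601) = 3.387508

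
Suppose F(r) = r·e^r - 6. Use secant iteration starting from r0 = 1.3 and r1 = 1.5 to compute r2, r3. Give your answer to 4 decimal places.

F(1.3) = -1.229914, F(1.5) = 0.722534
r2 = 1.500000 − 0.722534·(1.500000 − 1.300000) / (0.722534 − (-1.229914)) = 1.500000 − (0.144507)/(1.952448) = 1.425987
F(1.425987) = -0.065095
r3 = 1.425987 − (-0.065095)·(1.425987 − 1.500000) / (-0.065095 − 0.722534) = 1.425987 − (0.004818)/(-0.787629) = 1.432104

1.4260, 1.4321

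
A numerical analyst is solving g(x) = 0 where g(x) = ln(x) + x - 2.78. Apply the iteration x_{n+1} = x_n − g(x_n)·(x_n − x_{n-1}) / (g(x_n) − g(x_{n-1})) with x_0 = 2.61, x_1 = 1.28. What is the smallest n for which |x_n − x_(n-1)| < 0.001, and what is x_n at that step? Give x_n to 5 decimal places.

g(2.61) = 0.7893502, g(1.28) = -1.2531399
x_2 = 1.2800000 − (-1.2531399)·(-1.3300000)/(-2.0424901) = 2.0960020;  |Δ| = 0.8160020
g(2.0960020) = 0.0560338
x_3 = 2.0960020 − 0.0560338·(0.8160020)/(1.3091737) = 2.0610764;  |Δ| = 0.0349256
g(2.0610764) = 0.0043048
x_4 = 2.0610764 − 0.0043048·(-0.0349256)/(-0.0517289) = 2.0581700;  |Δ| = 0.0029065
g(2.0581700) = -0.0000128
x_5 = 2.0581700 − (-0.0000128)·(-0.0029065)/(-0.0043176) = 2.0581786;  |Δ| = 0.0000086
|x_5 − x_4| = 0.0000086 < 0.001

n = 5, x_n = 2.05818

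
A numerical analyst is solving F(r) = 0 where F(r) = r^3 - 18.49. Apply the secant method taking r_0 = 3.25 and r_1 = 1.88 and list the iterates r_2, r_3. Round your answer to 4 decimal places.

2.4662, 2.7111

F(3.25) = 15.838125, F(1.88) = -11.845328
r_2 = 1.880000 − (-11.845328)·(1.880000 − 3.250000) / (-11.845328 − 15.838125) = 1.880000 − (16.228099)/(-27.683453) = 2.466202
F(2.466202) = -3.490181
r_3 = 2.466202 − (-3.490181)·(2.466202 − 1.880000) / (-3.490181 − (-11.845328)) = 2.466202 − (-2.045952)/(8.355147) = 2.711075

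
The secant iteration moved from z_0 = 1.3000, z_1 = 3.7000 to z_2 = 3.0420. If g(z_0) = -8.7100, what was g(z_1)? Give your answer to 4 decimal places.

3.2900

The secant line through (1.3000, -8.7100) and (3.7000, g(z_1)) crosses zero at z_2 = 3.0420.
So (1.3000, -8.7100), (3.7000, g(z_1)), (3.0420, 0) are collinear:
g(z_1) = -8.7100 · (3.7000 − 3.0420) / (1.3000 − 3.0420) = -8.7100 · (0.658000)/(-1.742000) = 3.290000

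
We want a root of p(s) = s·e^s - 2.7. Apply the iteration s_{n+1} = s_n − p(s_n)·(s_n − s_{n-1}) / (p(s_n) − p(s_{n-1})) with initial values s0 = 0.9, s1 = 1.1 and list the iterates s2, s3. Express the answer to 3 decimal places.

0.989, 0.996

p(0.9) = -0.48636, p(1.1) = 0.60458
s2 = 1.10000 − 0.60458·(1.10000 − 0.90000) / (0.60458 − (-0.48636)) = 1.10000 − (0.12092)/(1.09094) = 0.98916
p(0.98916) = -0.04016
s3 = 0.98916 − (-0.04016)·(0.98916 − 1.10000) / (-0.04016 − 0.60458) = 0.98916 − (0.00445)/(-0.64474) = 0.99607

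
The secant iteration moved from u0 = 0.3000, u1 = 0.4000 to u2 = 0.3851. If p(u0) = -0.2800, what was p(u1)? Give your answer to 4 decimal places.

The secant line through (0.3000, -0.2800) and (0.4000, p(u1)) crosses zero at u2 = 0.3851.
So (0.3000, -0.2800), (0.4000, p(u1)), (0.3851, 0) are collinear:
p(u1) = -0.2800 · (0.4000 − 0.3851) / (0.3000 − 0.3851) = -0.2800 · (0.014900)/(-0.085100) = 0.049025

0.0490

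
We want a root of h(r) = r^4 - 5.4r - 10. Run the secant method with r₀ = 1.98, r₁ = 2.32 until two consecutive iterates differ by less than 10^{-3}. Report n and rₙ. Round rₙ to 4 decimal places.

h(1.98) = -5.322464, h(2.32) = 6.442230
r₂ = 2.320000 − 6.442230·(0.340000)/(11.764694) = 2.133819;  |Δ| = 0.186181
h(2.133819) = -0.791130
r₃ = 2.133819 − (-0.791130)·(-0.186181)/(-7.233360) = 2.154182;  |Δ| = 0.020363
h(2.154182) = -0.098328
r₄ = 2.154182 − (-0.098328)·(0.020363)/(0.692802) = 2.157072;  |Δ| = 0.002890
h(2.157072) = 0.001861
r₅ = 2.157072 − 0.001861·(0.002890)/(0.100189) = 2.157019;  |Δ| = 0.000054
|r₅ − r₄| = 0.000054 < 10^{-3}

n = 5, rₙ = 2.1570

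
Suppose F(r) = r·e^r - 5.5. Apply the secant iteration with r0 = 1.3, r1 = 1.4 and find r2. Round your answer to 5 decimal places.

F(1.3) = -0.7299143, F(1.4) = 0.1772800
r2 = 1.4000000 − 0.1772800·(1.4000000 − 1.3000000) / (0.1772800 − (-0.7299143)) = 1.4000000 − (0.0177280)/(0.9071943) = 1.3804584

1.38046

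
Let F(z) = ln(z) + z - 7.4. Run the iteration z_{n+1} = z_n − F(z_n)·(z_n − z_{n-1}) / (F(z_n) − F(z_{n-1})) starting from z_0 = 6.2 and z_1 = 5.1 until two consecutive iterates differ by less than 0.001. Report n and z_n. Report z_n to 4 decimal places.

F(6.2) = 0.624549, F(5.1) = -0.670759
z_2 = 5.100000 − (-0.670759)·(-1.100000)/(-1.295309) = 5.669621;  |Δ| = 0.569621
F(5.669621) = 0.004744
z_3 = 5.669621 − 0.004744·(0.569621)/(0.675503) = 5.665621;  |Δ| = 0.004000
F(5.665621) = 0.000038
z_4 = 5.665621 − 0.000038·(-0.004000)/(-0.004706) = 5.665589;  |Δ| = 0.000032
|z_4 − z_3| = 0.000032 < 0.001

n = 4, z_n = 5.6656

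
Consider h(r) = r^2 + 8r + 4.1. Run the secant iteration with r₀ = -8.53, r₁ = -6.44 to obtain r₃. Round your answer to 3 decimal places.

-7.477

h(-8.53) = 8.62090, h(-6.44) = -5.94640
r₂ = -6.44000 − (-5.94640)·(-6.44000 − (-8.53000)) / (-5.94640 − 8.62090) = -6.44000 − (-12.42798)/(-14.56730) = -7.29314
h(-7.29314) = -1.05522
r₃ = -7.29314 − (-1.05522)·(-7.29314 − (-6.44000)) / (-1.05522 − (-5.94640)) = -7.29314 − (0.90025)/(4.89118) = -7.47720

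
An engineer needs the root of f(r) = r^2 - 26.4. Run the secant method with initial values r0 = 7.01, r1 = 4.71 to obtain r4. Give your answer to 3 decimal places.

5.138

f(7.01) = 22.74010, f(4.71) = -4.21590
r2 = 4.71000 − (-4.21590)·(4.71000 − 7.01000) / (-4.21590 − 22.74010) = 4.71000 − (9.69657)/(-26.95600) = 5.06972
f(5.06972) = -0.69796
r3 = 5.06972 − (-0.69796)·(5.06972 − 4.71000) / (-0.69796 − (-4.21590)) = 5.06972 − (-0.25107)/(3.51794) = 5.14109
f(5.14109) = 0.03077
r4 = 5.14109 − 0.03077·(5.14109 − 5.06972) / (0.03077 − (-0.69796)) = 5.14109 − (0.00220)/(0.72872) = 5.13807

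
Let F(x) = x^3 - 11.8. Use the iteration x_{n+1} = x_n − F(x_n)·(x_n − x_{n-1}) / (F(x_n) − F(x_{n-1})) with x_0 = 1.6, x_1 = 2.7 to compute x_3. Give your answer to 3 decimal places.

2.254

F(1.6) = -7.70400, F(2.7) = 7.88300
x_2 = 2.70000 − 7.88300·(2.70000 − 1.60000) / (7.88300 − (-7.70400)) = 2.70000 − (8.67130)/(15.58700) = 2.14368
F(2.14368) = -1.94896
x_3 = 2.14368 − (-1.94896)·(2.14368 − 2.70000) / (-1.94896 − 7.88300) = 2.14368 − (1.08424)/(-9.83196) = 2.25396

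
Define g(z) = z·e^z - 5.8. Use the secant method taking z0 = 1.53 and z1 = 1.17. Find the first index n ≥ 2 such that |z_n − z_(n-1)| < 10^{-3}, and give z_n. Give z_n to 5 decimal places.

n = 5, z_n = 1.41250

g(1.53) = 1.2658105, g(1.17) = -2.0302686
z2 = 1.1700000 − (-2.0302686)·(-0.3600000)/(-3.2960792) = 1.3917473;  |Δ| = 0.2217473
g(1.3917473) = -0.2025713
z3 = 1.3917473 − (-0.2025713)·(0.2217473)/(1.8276973) = 1.4163245;  |Δ| = 0.0245772
g(1.4163245) = 0.0380079
z4 = 1.4163245 − 0.0380079·(0.0245772)/(0.2405792) = 1.4124417;  |Δ| = 0.0038828
g(1.4124417) = -0.0005589
z5 = 1.4124417 − (-0.0005589)·(-0.0038828)/(-0.0385667) = 1.4124979;  |Δ| = 0.0000563
|z5 − z4| = 0.0000563 < 10^{-3}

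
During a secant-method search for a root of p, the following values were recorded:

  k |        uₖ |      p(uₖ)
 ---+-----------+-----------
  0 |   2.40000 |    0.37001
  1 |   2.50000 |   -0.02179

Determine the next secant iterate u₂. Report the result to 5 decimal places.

2.49444

u₂ = 2.50000 − (-0.02179)·(2.50000 − 2.40000) / (-0.02179 − 0.37001)
   = 2.50000 − (-0.0021790)/(-0.3918000) = 2.4944385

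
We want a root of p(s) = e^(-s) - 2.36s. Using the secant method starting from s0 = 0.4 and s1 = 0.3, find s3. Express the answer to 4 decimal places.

0.3106

p(0.4) = -0.273680, p(0.3) = 0.032818
s2 = 0.300000 − 0.032818·(0.300000 − 0.400000) / (0.032818 − (-0.273680)) = 0.300000 − (-0.003282)/(0.306498) = 0.310707
p(0.310707) = -0.000341
s3 = 0.310707 − (-0.000341)·(0.310707 − 0.300000) / (-0.000341 − 0.032818) = 0.310707 − (-0.000004)/(-0.033160) = 0.310597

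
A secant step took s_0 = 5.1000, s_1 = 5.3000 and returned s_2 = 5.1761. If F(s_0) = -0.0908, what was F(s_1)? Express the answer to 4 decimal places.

0.1478

The secant line through (5.1000, -0.0908) and (5.3000, F(s_1)) crosses zero at s_2 = 5.1761.
So (5.1000, -0.0908), (5.3000, F(s_1)), (5.1761, 0) are collinear:
F(s_1) = -0.0908 · (5.3000 − 5.1761) / (5.1000 − 5.1761) = -0.0908 · (0.123900)/(-0.076100) = 0.147833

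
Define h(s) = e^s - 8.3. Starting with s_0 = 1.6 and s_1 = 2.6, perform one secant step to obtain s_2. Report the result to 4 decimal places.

h(1.6) = -3.346968, h(2.6) = 5.163738
s_2 = 2.600000 − 5.163738·(2.600000 − 1.600000) / (5.163738 − (-3.346968)) = 2.600000 − (5.163738)/(8.510706) = 1.993266

1.9933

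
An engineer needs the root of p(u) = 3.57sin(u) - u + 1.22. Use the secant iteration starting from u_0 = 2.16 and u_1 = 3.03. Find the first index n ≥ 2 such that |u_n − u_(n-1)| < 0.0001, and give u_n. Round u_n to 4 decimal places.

p(2.16) = 2.028039, p(3.03) = -1.412441
u_2 = 3.030000 − (-1.412441)·(0.870000)/(-3.440480) = 2.672834;  |Δ| = 0.357166
p(2.672834) = 0.160019
u_3 = 2.672834 − 0.160019·(-0.357166)/(1.572459) = 2.709180;  |Δ| = 0.036346
p(2.709180) = 0.006873
u_4 = 2.709180 − 0.006873·(0.036346)/(-0.153146) = 2.710811;  |Δ| = 0.001631
p(2.710811) = -0.000047
u_5 = 2.710811 − (-0.000047)·(0.001631)/(-0.006920) = 2.710800;  |Δ| = 0.000011
|u_5 − u_4| = 0.000011 < 0.0001

n = 5, u_n = 2.7108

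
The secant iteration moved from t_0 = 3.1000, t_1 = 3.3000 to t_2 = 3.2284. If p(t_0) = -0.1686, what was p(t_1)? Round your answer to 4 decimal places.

0.0940

The secant line through (3.1000, -0.1686) and (3.3000, p(t_1)) crosses zero at t_2 = 3.2284.
So (3.1000, -0.1686), (3.3000, p(t_1)), (3.2284, 0) are collinear:
p(t_1) = -0.1686 · (3.3000 − 3.2284) / (3.1000 − 3.2284) = -0.1686 · (0.071600)/(-0.128400) = 0.094017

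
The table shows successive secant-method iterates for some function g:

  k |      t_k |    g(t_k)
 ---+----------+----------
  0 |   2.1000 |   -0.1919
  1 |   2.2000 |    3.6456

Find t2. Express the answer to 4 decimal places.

t2 = 2.2000 − 3.6456·(2.2000 − 2.1000) / (3.6456 − (-0.1919))
   = 2.2000 − (0.364560)/(3.837500) = 2.105001

2.1050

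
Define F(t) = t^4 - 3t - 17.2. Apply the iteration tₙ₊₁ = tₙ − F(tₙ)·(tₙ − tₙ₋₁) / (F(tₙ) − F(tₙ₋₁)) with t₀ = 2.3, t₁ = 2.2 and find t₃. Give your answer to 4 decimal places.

2.2094

F(2.3) = 3.884100, F(2.2) = -0.374400
t₂ = 2.200000 − (-0.374400)·(2.200000 − 2.300000) / (-0.374400 − 3.884100) = 2.200000 − (0.037440)/(-4.258500) = 2.208792
F(2.208792) = -0.024063
t₃ = 2.208792 − (-0.024063)·(2.208792 − 2.200000) / (-0.024063 − (-0.374400)) = 2.208792 − (-0.000212)/(0.350337) = 2.209396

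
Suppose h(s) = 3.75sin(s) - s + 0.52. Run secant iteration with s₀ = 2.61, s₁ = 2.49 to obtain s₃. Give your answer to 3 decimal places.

h(2.61) = -0.18910, h(2.49) = 0.30420
s₂ = 2.49000 − 0.30420·(2.49000 − 2.61000) / (0.30420 − (-0.18910)) = 2.49000 − (-0.03650)/(0.49330) = 2.56400
h(2.56400) = 0.00353
s₃ = 2.56400 − 0.00353·(2.56400 − 2.49000) / (0.00353 − 0.30420) = 2.56400 − (0.00026)/(-0.30067) = 2.56487

2.565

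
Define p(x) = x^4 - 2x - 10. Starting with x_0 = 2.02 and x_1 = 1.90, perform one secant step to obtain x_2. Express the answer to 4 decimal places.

1.9273

p(2.02) = 2.609664, p(1.90) = -0.767900
x_2 = 1.900000 − (-0.767900)·(1.900000 − 2.020000) / (-0.767900 − 2.609664) = 1.900000 − (0.092148)/(-3.377564) = 1.927282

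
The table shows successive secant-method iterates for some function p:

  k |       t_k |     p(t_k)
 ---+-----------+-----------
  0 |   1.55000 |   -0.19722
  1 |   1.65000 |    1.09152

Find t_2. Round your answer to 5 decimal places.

t_2 = 1.65000 − 1.09152·(1.65000 − 1.55000) / (1.09152 − (-0.19722))
   = 1.65000 − (0.1091520)/(1.2887400) = 1.5653033

1.56530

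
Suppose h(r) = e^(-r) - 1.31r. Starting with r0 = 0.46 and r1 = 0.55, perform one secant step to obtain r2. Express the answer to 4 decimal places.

0.4750

h(0.46) = 0.028684, h(0.55) = -0.143550
r2 = 0.550000 − (-0.143550)·(0.550000 − 0.460000) / (-0.143550 − 0.028684) = 0.550000 − (-0.012920)/(-0.172234) = 0.474989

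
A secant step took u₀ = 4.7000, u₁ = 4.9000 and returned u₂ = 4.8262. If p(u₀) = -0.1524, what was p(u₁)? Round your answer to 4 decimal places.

The secant line through (4.7000, -0.1524) and (4.9000, p(u₁)) crosses zero at u₂ = 4.8262.
So (4.7000, -0.1524), (4.9000, p(u₁)), (4.8262, 0) are collinear:
p(u₁) = -0.1524 · (4.9000 − 4.8262) / (4.7000 − 4.8262) = -0.1524 · (0.073800)/(-0.126200) = 0.089121

0.0891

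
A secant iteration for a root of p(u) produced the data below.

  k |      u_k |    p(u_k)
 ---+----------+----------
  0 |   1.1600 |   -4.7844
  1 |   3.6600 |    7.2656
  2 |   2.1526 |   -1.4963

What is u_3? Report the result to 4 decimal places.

2.4100

u_3 = 2.1526 − (-1.4963)·(2.1526 − 3.6600) / (-1.4963 − 7.2656)
   = 2.1526 − (2.255523)/(-8.761900) = 2.410024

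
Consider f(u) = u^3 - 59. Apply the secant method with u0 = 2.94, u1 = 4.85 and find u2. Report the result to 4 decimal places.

f(2.94) = -33.587816, f(4.85) = 55.084125
u2 = 4.850000 − 55.084125·(4.850000 − 2.940000) / (55.084125 − (-33.587816)) = 4.850000 − (105.210679)/(88.671941) = 3.663484

3.6635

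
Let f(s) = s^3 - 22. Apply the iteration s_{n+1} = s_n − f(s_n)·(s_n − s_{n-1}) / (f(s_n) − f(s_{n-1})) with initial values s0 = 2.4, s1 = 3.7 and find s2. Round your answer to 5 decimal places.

f(2.4) = -8.1760000, f(3.7) = 28.6530000
s2 = 3.7000000 − 28.6530000·(3.7000000 − 2.4000000) / (28.6530000 − (-8.1760000)) = 3.7000000 − (37.2489000)/(36.8290000) = 2.6885987

2.68860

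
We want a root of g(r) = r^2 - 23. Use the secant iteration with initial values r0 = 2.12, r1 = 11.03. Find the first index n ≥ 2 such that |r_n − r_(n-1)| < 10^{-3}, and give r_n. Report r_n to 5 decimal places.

n = 7, r_n = 4.79583

g(2.12) = -18.5056000, g(11.03) = 98.6609000
r2 = 11.0300000 − 98.6609000·(8.9100000)/(117.1665000) = 3.5272700;  |Δ| = 7.5027300
g(3.5272700) = -10.5583666
r3 = 3.5272700 − (-10.5583666)·(-7.5027300)/(-109.2192666) = 4.2525685;  |Δ| = 0.7252985
g(4.2525685) = -4.9156612
r4 = 4.2525685 − (-4.9156612)·(0.7252985)/(5.6427055) = 4.8844147;  |Δ| = 0.6318462
g(4.8844147) = 0.8575067
r5 = 4.8844147 − 0.8575067·(0.6318462)/(5.7731678) = 4.7905646;  |Δ| = 0.0938501
g(4.7905646) = -0.0504910
r6 = 4.7905646 − (-0.0504910)·(-0.0938501)/(-0.9079977) = 4.7957833;  |Δ| = 0.0052187
g(4.7957833) = -0.0004625
r7 = 4.7957833 − (-0.0004625)·(0.0052187)/(0.0500284) = 4.7958315;  |Δ| = 0.0000483
|r7 − r6| = 0.0000483 < 10^{-3}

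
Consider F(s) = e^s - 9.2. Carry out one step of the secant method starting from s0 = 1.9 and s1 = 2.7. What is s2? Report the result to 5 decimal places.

F(1.9) = -2.5141056, F(2.7) = 5.6797317
s2 = 2.7000000 − 5.6797317·(2.7000000 − 1.9000000) / (5.6797317 − (-2.5141056)) = 2.7000000 − (4.5437854)/(8.1938373) = 2.1454631

2.14546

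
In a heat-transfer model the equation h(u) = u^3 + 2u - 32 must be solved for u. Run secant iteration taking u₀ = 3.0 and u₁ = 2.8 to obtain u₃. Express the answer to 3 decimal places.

h(3.0) = 1.00000, h(2.8) = -4.44800
u₂ = 2.80000 − (-4.44800)·(2.80000 − 3.00000) / (-4.44800 − 1.00000) = 2.80000 − (0.88960)/(-5.44800) = 2.96329
h(2.96329) = -0.05253
u₃ = 2.96329 − (-0.05253)·(2.96329 − 2.80000) / (-0.05253 − (-4.44800)) = 2.96329 − (-0.00858)/(4.39547) = 2.96524

2.965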